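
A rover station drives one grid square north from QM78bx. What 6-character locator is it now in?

QM79ba

Latitude subsquare x = 23; +1 → 24, wraps to 0 = a, carry into square.
Latitude square 8; +1 → 9.
The longitude characters are unchanged.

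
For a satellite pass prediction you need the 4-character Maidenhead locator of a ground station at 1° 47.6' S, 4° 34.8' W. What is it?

II78

Shift to the Maidenhead origin (180°W, 90°S): lon 175.42, lat 88.21.
Field: 175.42/20 → 8 → I, 88.21/10 → 8 → I; chars II.
Square: 15.42/2 → 7, 8.21/1 → 8; chars 78.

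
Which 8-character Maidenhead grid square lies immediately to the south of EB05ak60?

EB05aj69

Latitude extended square 0; −1 → -1, wraps to 9, carry into subsquare.
Latitude subsquare k = 10; −1 → 9 = j.
The longitude characters are unchanged.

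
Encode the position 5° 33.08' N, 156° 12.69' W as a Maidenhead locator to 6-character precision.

Shift to the Maidenhead origin (180°W, 90°S): lon 23.7885, lat 95.5513.
Field (20°×10°, letters A–R): lon ⌊23.7885/20⌋ = 1 → B; lat ⌊95.5513/10⌋ = 9 → J.
Square (2°×1°, digits 0–9): lon ⌊3.7885/2⌋ = 1; lat ⌊5.5513/1⌋ = 5.
Subsquare (5′×2.5′, letters a–x): lon ⌊1.7885/0.0833333⌋ = 21 → v; lat ⌊0.5513/0.0416667⌋ = 13 → n.

BJ15vn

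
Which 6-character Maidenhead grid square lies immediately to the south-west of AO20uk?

Longitude subsquare u = 20; −1 → 19 = t.
Latitude subsquare k = 10; −1 → 9 = j.

AO20tj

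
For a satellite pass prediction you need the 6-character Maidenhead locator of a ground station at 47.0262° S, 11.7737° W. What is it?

IE42cx

Add 180° to longitude and 90° to latitude: 168.2263, 42.9738.
Field (20°×10°, letters A–R): lon ⌊168.2263/20⌋ = 8 → I; lat ⌊42.9738/10⌋ = 4 → E.
Square (2°×1°, digits 0–9): lon ⌊8.2263/2⌋ = 4; lat ⌊2.9738/1⌋ = 2.
Subsquare (5′×2.5′, letters a–x): lon ⌊0.2263/0.0833333⌋ = 2 → c; lat ⌊0.9738/0.0416667⌋ = 23 → x.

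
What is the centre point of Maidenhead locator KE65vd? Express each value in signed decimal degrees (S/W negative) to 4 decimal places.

Field K=10, E=4: +10·20° lon, +4·10° lat → SW at lon 20°, lat -50°.
Square 6, 5: +6·2° lon, +5·1° lat → SW at lon 32°, lat -45°.
Subsquare v=21, d=3: +21·0.0833333° lon, +3·0.0416667° lat → SW at lon 33.75°, lat -44.875°.
Cell spans 0.0833333° lon × 0.0416667° lat. Centre is SW corner plus half of each.
latitude -44.8542, longitude 33.7917.

-44.8542, 33.7917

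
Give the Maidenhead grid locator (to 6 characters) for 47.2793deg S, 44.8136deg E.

LE22jr

Add 180° to longitude and 90° to latitude: 224.8136, 42.7207.
Field: lon ⌊224.8136/20⌋ = 11 → L; lat ⌊42.7207/10⌋ = 4 → E.
Square: lon ⌊4.8136/2⌋ = 2; lat ⌊2.7207/1⌋ = 2.
Subsquare: lon ⌊0.8136/0.0833333⌋ = 9 → j; lat ⌊0.7207/0.0416667⌋ = 17 → r.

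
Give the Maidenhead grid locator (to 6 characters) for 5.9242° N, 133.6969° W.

Add 180° to longitude and 90° to latitude: 46.3031, 95.9242.
Field (20°×10°, letters A–R): lon ⌊46.3031/20⌋ = 2 → C; lat ⌊95.9242/10⌋ = 9 → J.
Square (2°×1°, digits 0–9): lon ⌊6.3031/2⌋ = 3; lat ⌊5.9242/1⌋ = 5.
Subsquare (5′×2.5′, letters a–x): lon ⌊0.3031/0.0833333⌋ = 3 → d; lat ⌊0.9242/0.0416667⌋ = 22 → w.

CJ35dw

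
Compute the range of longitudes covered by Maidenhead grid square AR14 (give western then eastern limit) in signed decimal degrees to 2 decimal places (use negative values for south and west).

-178.00, -176.00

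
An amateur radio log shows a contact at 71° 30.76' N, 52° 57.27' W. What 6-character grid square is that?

Add 180° to longitude and 90° to latitude: 127.0455, 161.5127.
Field (20°×10°, letters A–R): lon ⌊127.0455/20⌋ = 6 → G; lat ⌊161.5127/10⌋ = 16 → Q.
Square (2°×1°, digits 0–9): lon ⌊7.0455/2⌋ = 3; lat ⌊1.5127/1⌋ = 1.
Subsquare (5′×2.5′, letters a–x): lon ⌊1.0455/0.0833333⌋ = 12 → m; lat ⌊0.5127/0.0416667⌋ = 12 → m.

GQ31mm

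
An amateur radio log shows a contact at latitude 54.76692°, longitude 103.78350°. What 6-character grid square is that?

OO14vs

Offset from 180°W / 90°S: lon 283.7835°, lat 144.7669°.
Field: lon ⌊283.7835/20⌋ = 14 → O; lat ⌊144.7669/10⌋ = 14 → O.
Square: lon ⌊3.7835/2⌋ = 1; lat ⌊4.7669/1⌋ = 4.
Subsquare: lon ⌊1.7835/0.0833333⌋ = 21 → v; lat ⌊0.7669/0.0416667⌋ = 18 → s.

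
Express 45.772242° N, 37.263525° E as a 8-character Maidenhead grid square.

KN85ps15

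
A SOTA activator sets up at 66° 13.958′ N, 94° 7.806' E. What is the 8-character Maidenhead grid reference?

NP76bf55

Add 180° to longitude and 90° to latitude: 274.13010, 156.23263.
Field: lon ⌊274.13010/20⌋ = 13 → N; lat ⌊156.23263/10⌋ = 15 → P.
Square: lon ⌊14.13010/2⌋ = 7; lat ⌊6.23263/1⌋ = 6.
Subsquare: lon ⌊0.13010/0.0833333⌋ = 1 → b; lat ⌊0.23263/0.0416667⌋ = 5 → f.
Extended square: lon ⌊0.04677/0.00833333⌋ = 5; lat ⌊0.02430/0.00416667⌋ = 5.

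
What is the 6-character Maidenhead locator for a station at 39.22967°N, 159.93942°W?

BM09af

Shift to the Maidenhead origin (180°W, 90°S): lon 20.0606, lat 129.2297.
Field (20°×10°, letters A–R): 20.0606/20 → 1 → B, 129.2297/10 → 12 → M; chars BM.
Square (2°×1°, digits 0–9): 0.0606/2 → 0, 9.2297/1 → 9; chars 09.
Subsquare (5′×2.5′, letters a–x): 0.0606/0.0833333 → 0 → a, 0.2297/0.0416667 → 5 → f; chars af.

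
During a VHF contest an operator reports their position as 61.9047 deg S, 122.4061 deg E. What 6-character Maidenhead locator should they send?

PC18ec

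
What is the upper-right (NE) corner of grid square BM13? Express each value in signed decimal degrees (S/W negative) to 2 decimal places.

Field B=1, M=12: +1·20° lon, +12·10° lat → SW at lon -160°, lat 30°.
Square 1, 3: +1·2° lon, +3·1° lat → SW at lon -158°, lat 33°.
Cell spans 2° lon × 1° lat. NE corner is SW corner plus one full cell.
latitude 34.00, longitude -156.00.

34.00, -156.00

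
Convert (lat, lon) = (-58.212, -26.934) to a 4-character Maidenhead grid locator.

Offset from 180°W / 90°S: lon 153.07°, lat 31.79°.
Field: 153.07/20 → 7 → H, 31.79/10 → 3 → D; chars HD.
Square: 13.07/2 → 6, 1.79/1 → 1; chars 61.

HD61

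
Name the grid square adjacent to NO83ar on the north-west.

NO73xs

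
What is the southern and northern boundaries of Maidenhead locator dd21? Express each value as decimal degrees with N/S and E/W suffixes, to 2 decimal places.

Field D=3, D=3: +3·20° lon, +3·10° lat → SW at lon -120°, lat -60°.
Square 2, 1: +2·2° lon, +1·1° lat → SW at lon -116°, lat -59°.
Cell spans 2° lon × 1° lat.
south 59.00° S, north 58.00° S.

59.00° S, 58.00° S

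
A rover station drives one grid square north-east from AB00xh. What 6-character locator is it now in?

AB10ai

Longitude subsquare x = 23; +1 → 24, wraps to 0 = a, carry into square.
Longitude square 0; +1 → 1.
Latitude subsquare h = 7; +1 → 8 = i.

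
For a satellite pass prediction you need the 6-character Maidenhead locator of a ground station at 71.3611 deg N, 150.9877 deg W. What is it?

Offset from 180°W / 90°S: lon 29.0123°, lat 161.3611°.
Field: lon ⌊29.0123/20⌋ = 1 → B; lat ⌊161.3611/10⌋ = 16 → Q.
Square: lon ⌊9.0123/2⌋ = 4; lat ⌊1.3611/1⌋ = 1.
Subsquare: lon ⌊1.0123/0.0833333⌋ = 12 → m; lat ⌊0.3611/0.0416667⌋ = 8 → i.

BQ41mi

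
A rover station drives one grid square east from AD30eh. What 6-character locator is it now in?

AD30fh

Longitude subsquare e = 4; +1 → 5 = f.
The latitude characters are unchanged.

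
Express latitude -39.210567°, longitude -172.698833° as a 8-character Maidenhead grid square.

AF30ps69

Shift to the Maidenhead origin (180°W, 90°S): lon 7.30117, lat 50.78943.
Field: 7.30117/20 → 0 → A, 50.78943/10 → 5 → F; chars AF.
Square: 7.30117/2 → 3, 0.78943/1 → 0; chars 30.
Subsquare: 1.30117/0.0833333 → 15 → p, 0.78943/0.0416667 → 18 → s; chars ps.
Extended square: 0.05117/0.00833333 → 6, 0.03943/0.00416667 → 9; chars 69.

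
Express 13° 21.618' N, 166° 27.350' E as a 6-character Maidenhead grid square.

Add 180° to longitude and 90° to latitude: 346.4558, 103.3603.
Field (20°×10°, letters A–R): lon ⌊346.4558/20⌋ = 17 → R; lat ⌊103.3603/10⌋ = 10 → K.
Square (2°×1°, digits 0–9): lon ⌊6.4558/2⌋ = 3; lat ⌊3.3603/1⌋ = 3.
Subsquare (5′×2.5′, letters a–x): lon ⌊0.4558/0.0833333⌋ = 5 → f; lat ⌊0.3603/0.0416667⌋ = 8 → i.

RK33fi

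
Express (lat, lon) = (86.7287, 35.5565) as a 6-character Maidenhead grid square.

KR76sr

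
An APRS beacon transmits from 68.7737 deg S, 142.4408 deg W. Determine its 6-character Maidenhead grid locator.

Add 180° to longitude and 90° to latitude: 37.5592, 21.2263.
Field: lon ⌊37.5592/20⌋ = 1 → B; lat ⌊21.2263/10⌋ = 2 → C.
Square: lon ⌊17.5592/2⌋ = 8; lat ⌊1.2263/1⌋ = 1.
Subsquare: lon ⌊1.5592/0.0833333⌋ = 18 → s; lat ⌊0.2263/0.0416667⌋ = 5 → f.

BC81sf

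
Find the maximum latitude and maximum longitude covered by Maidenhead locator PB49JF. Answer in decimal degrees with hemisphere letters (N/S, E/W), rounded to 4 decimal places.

Field P=15, B=1: +15·20° lon, +1·10° lat → SW at lon 120°, lat -80°.
Square 4, 9: +4·2° lon, +9·1° lat → SW at lon 128°, lat -71°.
Subsquare j=9, f=5: +9·0.0833333° lon, +5·0.0416667° lat → SW at lon 128.75°, lat -70.7917°.
Cell spans 0.0833333° lon × 0.0416667° lat. NE corner is SW corner plus one full cell.
latitude 70.7500° S, longitude 128.8333° E.

70.7500° S, 128.8333° E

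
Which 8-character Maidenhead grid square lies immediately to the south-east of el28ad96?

EL28bd05

Longitude extended square 9; +1 → 10, wraps to 0, carry into subsquare.
Longitude subsquare a = 0; +1 → 1 = b.
Latitude extended square 6; −1 → 5.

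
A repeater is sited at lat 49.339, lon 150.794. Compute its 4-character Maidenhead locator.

Shift to the Maidenhead origin (180°W, 90°S): lon 330.79, lat 139.34.
Field: 330.79/20 → 16 → Q, 139.34/10 → 13 → N; chars QN.
Square: 10.79/2 → 5, 9.34/1 → 9; chars 59.

QN59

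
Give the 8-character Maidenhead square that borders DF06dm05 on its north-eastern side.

Longitude extended square 0; +1 → 1.
Latitude extended square 5; +1 → 6.

DF06dm16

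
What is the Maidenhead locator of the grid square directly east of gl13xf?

GL23af

Longitude subsquare x = 23; +1 → 24, wraps to 0 = a, carry into square.
Longitude square 1; +1 → 2.
The latitude characters are unchanged.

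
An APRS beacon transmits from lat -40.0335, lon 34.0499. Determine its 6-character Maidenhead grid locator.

Shift to the Maidenhead origin (180°W, 90°S): lon 214.0499, lat 49.9665.
Field: 214.0499/20 → 10 → K, 49.9665/10 → 4 → E; chars KE.
Square: 14.0499/2 → 7, 9.9665/1 → 9; chars 79.
Subsquare: 0.0499/0.0833333 → 0 → a, 0.9665/0.0416667 → 23 → x; chars ax.

KE79ax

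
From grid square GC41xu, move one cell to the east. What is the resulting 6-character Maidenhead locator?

Longitude subsquare x = 23; +1 → 24, wraps to 0 = a, carry into square.
Longitude square 4; +1 → 5.
The latitude characters are unchanged.

GC51au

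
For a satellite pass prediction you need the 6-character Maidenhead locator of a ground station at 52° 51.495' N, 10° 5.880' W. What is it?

Add 180° to longitude and 90° to latitude: 169.9020, 142.8582.
Field (20°×10°, letters A–R): 169.9020/20 → 8 → I, 142.8582/10 → 14 → O; chars IO.
Square (2°×1°, digits 0–9): 9.9020/2 → 4, 2.8582/1 → 2; chars 42.
Subsquare (5′×2.5′, letters a–x): 1.9020/0.0833333 → 22 → w, 0.8582/0.0416667 → 20 → u; chars wu.

IO42wu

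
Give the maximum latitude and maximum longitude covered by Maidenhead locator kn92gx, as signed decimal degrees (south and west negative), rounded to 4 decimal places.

43.0000, 38.5833

Field K=10, N=13: +10·20° lon, +13·10° lat → SW at lon 20°, lat 40°.
Square 9, 2: +9·2° lon, +2·1° lat → SW at lon 38°, lat 42°.
Subsquare g=6, x=23: +6·0.0833333° lon, +23·0.0416667° lat → SW at lon 38.5°, lat 42.9583°.
Cell spans 0.0833333° lon × 0.0416667° lat. NE corner is SW corner plus one full cell.
latitude 43.0000, longitude 38.5833.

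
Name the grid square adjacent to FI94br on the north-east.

FI94cs

Longitude subsquare b = 1; +1 → 2 = c.
Latitude subsquare r = 17; +1 → 18 = s.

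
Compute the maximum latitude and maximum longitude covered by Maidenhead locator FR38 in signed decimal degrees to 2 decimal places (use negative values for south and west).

89.00, -72.00

Field F=5, R=17: +5·20° lon, +17·10° lat → SW at lon -80°, lat 80°.
Square 3, 8: +3·2° lon, +8·1° lat → SW at lon -74°, lat 88°.
Cell spans 2° lon × 1° lat. NE corner is SW corner plus one full cell.
latitude 89.00, longitude -72.00.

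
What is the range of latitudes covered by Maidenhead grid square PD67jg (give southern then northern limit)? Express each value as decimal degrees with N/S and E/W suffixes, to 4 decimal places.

Field P=15, D=3: +15·20° lon, +3·10° lat → SW at lon 120°, lat -60°.
Square 6, 7: +6·2° lon, +7·1° lat → SW at lon 132°, lat -53°.
Subsquare j=9, g=6: +9·0.0833333° lon, +6·0.0416667° lat → SW at lon 132.75°, lat -52.75°.
Cell spans 0.0833333° lon × 0.0416667° lat.
south 52.7500° S, north 52.7083° S.

52.7500° S, 52.7083° S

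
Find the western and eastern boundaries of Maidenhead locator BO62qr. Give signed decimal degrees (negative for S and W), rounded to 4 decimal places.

-146.6667, -146.5833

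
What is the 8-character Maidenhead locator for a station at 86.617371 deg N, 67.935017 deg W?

Shift to the Maidenhead origin (180°W, 90°S): lon 112.06498, lat 176.61737.
Field: 112.06498/20 → 5 → F, 176.61737/10 → 17 → R; chars FR.
Square: 12.06498/2 → 6, 6.61737/1 → 6; chars 66.
Subsquare: 0.06498/0.0833333 → 0 → a, 0.61737/0.0416667 → 14 → o; chars ao.
Extended square: 0.06498/0.00833333 → 7, 0.03404/0.00416667 → 8; chars 78.

FR66ao78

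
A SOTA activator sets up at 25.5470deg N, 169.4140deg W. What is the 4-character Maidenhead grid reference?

AL55

Add 180° to longitude and 90° to latitude: 10.59, 115.55.
Field: 10.59/20 → 0 → A, 115.55/10 → 11 → L; chars AL.
Square: 10.59/2 → 5, 5.55/1 → 5; chars 55.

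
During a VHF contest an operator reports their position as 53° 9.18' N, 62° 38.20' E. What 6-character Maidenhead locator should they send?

MO13hd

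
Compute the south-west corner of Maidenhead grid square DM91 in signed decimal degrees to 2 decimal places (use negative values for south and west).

31.00, -102.00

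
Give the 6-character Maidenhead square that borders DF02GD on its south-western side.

Longitude subsquare g = 6; −1 → 5 = f.
Latitude subsquare d = 3; −1 → 2 = c.

DF02fc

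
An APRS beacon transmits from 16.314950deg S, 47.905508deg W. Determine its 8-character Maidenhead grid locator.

GH63bq14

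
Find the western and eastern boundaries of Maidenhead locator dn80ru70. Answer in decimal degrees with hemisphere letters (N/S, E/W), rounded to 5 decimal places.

102.52500° W, 102.51667° W

Field D=3, N=13: +3·20° lon, +13·10° lat → SW at lon -120°, lat 40°.
Square 8, 0: +8·2° lon, +0·1° lat → SW at lon -104°, lat 40°.
Subsquare r=17, u=20: +17·0.0833333° lon, +20·0.0416667° lat → SW at lon -102.583°, lat 40.8333°.
Extended square 7, 0: +7·0.00833333° lon, +0·0.00416667° lat → SW at lon -102.525°, lat 40.8333°.
Cell spans 0.00833333° lon × 0.00416667° lat.
west 102.52500° W, east 102.51667° W.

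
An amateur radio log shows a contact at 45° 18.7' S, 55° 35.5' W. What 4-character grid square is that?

GE24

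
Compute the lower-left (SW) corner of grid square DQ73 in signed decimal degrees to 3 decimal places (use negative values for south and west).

Field D=3, Q=16: +3·20° lon, +16·10° lat → SW at lon -120°, lat 70°.
Square 7, 3: +7·2° lon, +3·1° lat → SW at lon -106°, lat 73°.
latitude 73.000, longitude -106.000.

73.000, -106.000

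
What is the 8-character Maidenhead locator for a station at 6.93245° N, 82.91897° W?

Shift to the Maidenhead origin (180°W, 90°S): lon 97.08103, lat 96.93245.
Field: lon ⌊97.08103/20⌋ = 4 → E; lat ⌊96.93245/10⌋ = 9 → J.
Square: lon ⌊17.08103/2⌋ = 8; lat ⌊6.93245/1⌋ = 6.
Subsquare: lon ⌊1.08103/0.0833333⌋ = 12 → m; lat ⌊0.93245/0.0416667⌋ = 22 → w.
Extended square: lon ⌊0.08103/0.00833333⌋ = 9; lat ⌊0.01578/0.00416667⌋ = 3.

EJ86mw93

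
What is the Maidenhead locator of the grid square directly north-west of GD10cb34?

GD10cb25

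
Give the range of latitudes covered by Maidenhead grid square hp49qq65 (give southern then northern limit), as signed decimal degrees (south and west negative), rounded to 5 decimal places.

69.68750, 69.69167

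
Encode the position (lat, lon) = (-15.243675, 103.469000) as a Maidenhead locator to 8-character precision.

OH14rs61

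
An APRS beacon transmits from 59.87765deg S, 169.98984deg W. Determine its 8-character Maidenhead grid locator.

AD50ac19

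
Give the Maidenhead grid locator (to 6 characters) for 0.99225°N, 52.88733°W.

GJ30nx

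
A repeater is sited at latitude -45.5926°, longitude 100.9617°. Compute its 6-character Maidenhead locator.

OE04lj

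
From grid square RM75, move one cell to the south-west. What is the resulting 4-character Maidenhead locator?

RM64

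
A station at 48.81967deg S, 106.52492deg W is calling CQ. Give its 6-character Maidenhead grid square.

DE61re

Add 180° to longitude and 90° to latitude: 73.4751, 41.1803.
Field: 73.4751/20 → 3 → D, 41.1803/10 → 4 → E; chars DE.
Square: 13.4751/2 → 6, 1.1803/1 → 1; chars 61.
Subsquare: 1.4751/0.0833333 → 17 → r, 0.1803/0.0416667 → 4 → e; chars re.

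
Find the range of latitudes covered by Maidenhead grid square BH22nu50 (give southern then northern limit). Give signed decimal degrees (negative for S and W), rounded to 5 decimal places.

-17.16667, -17.16250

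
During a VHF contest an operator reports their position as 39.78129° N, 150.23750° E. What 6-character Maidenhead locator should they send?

QM59cs

Shift to the Maidenhead origin (180°W, 90°S): lon 330.2375, lat 129.7813.
Field: 330.2375/20 → 16 → Q, 129.7813/10 → 12 → M; chars QM.
Square: 10.2375/2 → 5, 9.7813/1 → 9; chars 59.
Subsquare: 0.2375/0.0833333 → 2 → c, 0.7813/0.0416667 → 18 → s; chars cs.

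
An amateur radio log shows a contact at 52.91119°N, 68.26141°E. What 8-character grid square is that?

Offset from 180°W / 90°S: lon 248.26141°, lat 142.91119°.
Field: 248.26141/20 → 12 → M, 142.91119/10 → 14 → O; chars MO.
Square: 8.26141/2 → 4, 2.91119/1 → 2; chars 42.
Subsquare: 0.26141/0.0833333 → 3 → d, 0.91119/0.0416667 → 21 → v; chars dv.
Extended square: 0.01141/0.00833333 → 1, 0.03619/0.00416667 → 8; chars 18.

MO42dv18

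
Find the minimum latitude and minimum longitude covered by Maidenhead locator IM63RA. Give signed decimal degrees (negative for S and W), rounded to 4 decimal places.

33.0000, -6.5833

Field I=8, M=12: +8·20° lon, +12·10° lat → SW at lon -20°, lat 30°.
Square 6, 3: +6·2° lon, +3·1° lat → SW at lon -8°, lat 33°.
Subsquare r=17, a=0: +17·0.0833333° lon, +0·0.0416667° lat → SW at lon -6.58333°, lat 33°.
latitude 33.0000, longitude -6.5833.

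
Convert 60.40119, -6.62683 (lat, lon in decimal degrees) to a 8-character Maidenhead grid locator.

Add 180° to longitude and 90° to latitude: 173.37317, 150.40119.
Field: 173.37317/20 → 8 → I, 150.40119/10 → 15 → P; chars IP.
Square: 13.37317/2 → 6, 0.40119/1 → 0; chars 60.
Subsquare: 1.37317/0.0833333 → 16 → q, 0.40119/0.0416667 → 9 → j; chars qj.
Extended square: 0.03984/0.00833333 → 4, 0.02619/0.00416667 → 6; chars 46.

IP60qj46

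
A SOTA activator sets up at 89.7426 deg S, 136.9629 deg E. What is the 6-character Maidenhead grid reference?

Add 180° to longitude and 90° to latitude: 316.9629, 0.2574.
Field (20°×10°, letters A–R): lon ⌊316.9629/20⌋ = 15 → P; lat ⌊0.2574/10⌋ = 0 → A.
Square (2°×1°, digits 0–9): lon ⌊16.9629/2⌋ = 8; lat ⌊0.2574/1⌋ = 0.
Subsquare (5′×2.5′, letters a–x): lon ⌊0.9629/0.0833333⌋ = 11 → l; lat ⌊0.2574/0.0416667⌋ = 6 → g.

PA80lg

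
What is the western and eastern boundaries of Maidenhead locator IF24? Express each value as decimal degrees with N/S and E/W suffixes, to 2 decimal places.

Field I=8, F=5: +8·20° lon, +5·10° lat → SW at lon -20°, lat -40°.
Square 2, 4: +2·2° lon, +4·1° lat → SW at lon -16°, lat -36°.
Cell spans 2° lon × 1° lat.
west 16.00° W, east 14.00° W.

16.00° W, 14.00° W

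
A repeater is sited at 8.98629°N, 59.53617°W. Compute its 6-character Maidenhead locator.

GJ08fx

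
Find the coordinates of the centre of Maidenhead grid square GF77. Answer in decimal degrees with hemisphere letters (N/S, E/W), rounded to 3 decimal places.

Field G=6, F=5: +6·20° lon, +5·10° lat → SW at lon -60°, lat -40°.
Square 7, 7: +7·2° lon, +7·1° lat → SW at lon -46°, lat -33°.
Cell spans 2° lon × 1° lat. Centre is SW corner plus half of each.
latitude 32.500° S, longitude 45.000° W.

32.500° S, 45.000° W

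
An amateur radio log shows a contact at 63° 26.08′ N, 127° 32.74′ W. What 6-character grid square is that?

CP63fk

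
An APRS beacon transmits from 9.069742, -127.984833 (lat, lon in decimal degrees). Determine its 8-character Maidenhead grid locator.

CJ69ab16

Add 180° to longitude and 90° to latitude: 52.01517, 99.06974.
Field: 52.01517/20 → 2 → C, 99.06974/10 → 9 → J; chars CJ.
Square: 12.01517/2 → 6, 9.06974/1 → 9; chars 69.
Subsquare: 0.01517/0.0833333 → 0 → a, 0.06974/0.0416667 → 1 → b; chars ab.
Extended square: 0.01517/0.00833333 → 1, 0.02808/0.00416667 → 6; chars 16.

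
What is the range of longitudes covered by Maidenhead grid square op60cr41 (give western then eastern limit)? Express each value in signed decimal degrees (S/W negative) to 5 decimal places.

Field O=14, P=15: +14·20° lon, +15·10° lat → SW at lon 100°, lat 60°.
Square 6, 0: +6·2° lon, +0·1° lat → SW at lon 112°, lat 60°.
Subsquare c=2, r=17: +2·0.0833333° lon, +17·0.0416667° lat → SW at lon 112.167°, lat 60.7083°.
Extended square 4, 1: +4·0.00833333° lon, +1·0.00416667° lat → SW at lon 112.2°, lat 60.7125°.
Cell spans 0.00833333° lon × 0.00416667° lat.
west 112.20000, east 112.20833.

112.20000, 112.20833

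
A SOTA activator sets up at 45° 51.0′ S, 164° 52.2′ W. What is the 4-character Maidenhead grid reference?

AE74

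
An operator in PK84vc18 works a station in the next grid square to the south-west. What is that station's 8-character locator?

Longitude extended square 1; −1 → 0.
Latitude extended square 8; −1 → 7.

PK84vc07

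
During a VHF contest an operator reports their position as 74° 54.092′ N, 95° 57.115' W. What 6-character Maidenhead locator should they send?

EQ24av

Offset from 180°W / 90°S: lon 84.0481°, lat 164.9015°.
Field (20°×10°, letters A–R): lon ⌊84.0481/20⌋ = 4 → E; lat ⌊164.9015/10⌋ = 16 → Q.
Square (2°×1°, digits 0–9): lon ⌊4.0481/2⌋ = 2; lat ⌊4.9015/1⌋ = 4.
Subsquare (5′×2.5′, letters a–x): lon ⌊0.0481/0.0833333⌋ = 0 → a; lat ⌊0.9015/0.0416667⌋ = 21 → v.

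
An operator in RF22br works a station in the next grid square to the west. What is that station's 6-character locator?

Longitude subsquare b = 1; −1 → 0 = a.
The latitude characters are unchanged.

RF22ar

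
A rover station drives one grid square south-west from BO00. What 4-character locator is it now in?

Longitude square 0; −1 → -1, wraps to 9, carry into field.
Longitude field B = 1; −1 → 0 = A.
Latitude square 0; −1 → -1, wraps to 9, carry into field.
Latitude field O = 14; −1 → 13 = N.

AN99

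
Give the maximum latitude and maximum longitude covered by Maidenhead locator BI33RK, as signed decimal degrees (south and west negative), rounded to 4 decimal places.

-6.5417, -152.5000

Field B=1, I=8: +1·20° lon, +8·10° lat → SW at lon -160°, lat -10°.
Square 3, 3: +3·2° lon, +3·1° lat → SW at lon -154°, lat -7°.
Subsquare r=17, k=10: +17·0.0833333° lon, +10·0.0416667° lat → SW at lon -152.583°, lat -6.58333°.
Cell spans 0.0833333° lon × 0.0416667° lat. NE corner is SW corner plus one full cell.
latitude -6.5417, longitude -152.5000.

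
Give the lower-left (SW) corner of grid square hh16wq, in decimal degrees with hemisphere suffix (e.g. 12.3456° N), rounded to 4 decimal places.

13.3333° S, 36.1667° W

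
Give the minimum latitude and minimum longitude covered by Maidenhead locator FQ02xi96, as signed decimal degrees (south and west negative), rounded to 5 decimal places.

Field F=5, Q=16: +5·20° lon, +16·10° lat → SW at lon -80°, lat 70°.
Square 0, 2: +0·2° lon, +2·1° lat → SW at lon -80°, lat 72°.
Subsquare x=23, i=8: +23·0.0833333° lon, +8·0.0416667° lat → SW at lon -78.0833°, lat 72.3333°.
Extended square 9, 6: +9·0.00833333° lon, +6·0.00416667° lat → SW at lon -78.0083°, lat 72.3583°.
latitude 72.35833, longitude -78.00833.

72.35833, -78.00833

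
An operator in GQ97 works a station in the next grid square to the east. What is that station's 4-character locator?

HQ07

Longitude square 9; +1 → 10, wraps to 0, carry into field.
Longitude field G = 6; +1 → 7 = H.
The latitude characters are unchanged.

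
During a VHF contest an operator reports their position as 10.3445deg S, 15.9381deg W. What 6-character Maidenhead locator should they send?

Offset from 180°W / 90°S: lon 164.0619°, lat 79.6555°.
Field: 164.0619/20 → 8 → I, 79.6555/10 → 7 → H; chars IH.
Square: 4.0619/2 → 2, 9.6555/1 → 9; chars 29.
Subsquare: 0.0619/0.0833333 → 0 → a, 0.6555/0.0416667 → 15 → p; chars ap.

IH29ap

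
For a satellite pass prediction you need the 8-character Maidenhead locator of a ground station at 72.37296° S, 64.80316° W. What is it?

FB77op30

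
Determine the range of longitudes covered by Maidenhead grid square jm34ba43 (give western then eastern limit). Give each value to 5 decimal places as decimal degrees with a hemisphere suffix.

Field J=9, M=12: +9·20° lon, +12·10° lat → SW at lon 0°, lat 30°.
Square 3, 4: +3·2° lon, +4·1° lat → SW at lon 6°, lat 34°.
Subsquare b=1, a=0: +1·0.0833333° lon, +0·0.0416667° lat → SW at lon 6.08333°, lat 34°.
Extended square 4, 3: +4·0.00833333° lon, +3·0.00416667° lat → SW at lon 6.11667°, lat 34.0125°.
Cell spans 0.00833333° lon × 0.00416667° lat.
west 6.11667° E, east 6.12500° E.

6.11667° E, 6.12500° E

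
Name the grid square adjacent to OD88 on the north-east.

Longitude square 8; +1 → 9.
Latitude square 8; +1 → 9.

OD99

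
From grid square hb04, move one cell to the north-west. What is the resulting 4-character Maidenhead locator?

Longitude square 0; −1 → -1, wraps to 9, carry into field.
Longitude field H = 7; −1 → 6 = G.
Latitude square 4; +1 → 5.

GB95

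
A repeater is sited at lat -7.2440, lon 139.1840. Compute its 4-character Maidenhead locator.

Offset from 180°W / 90°S: lon 319.18°, lat 82.76°.
Field: 319.18/20 → 15 → P, 82.76/10 → 8 → I; chars PI.
Square: 19.18/2 → 9, 2.76/1 → 2; chars 92.

PI92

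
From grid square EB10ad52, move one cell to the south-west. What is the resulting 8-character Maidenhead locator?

Longitude extended square 5; −1 → 4.
Latitude extended square 2; −1 → 1.

EB10ad41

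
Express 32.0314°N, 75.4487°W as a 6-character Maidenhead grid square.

Add 180° to longitude and 90° to latitude: 104.5513, 122.0314.
Field (20°×10°, letters A–R): lon ⌊104.5513/20⌋ = 5 → F; lat ⌊122.0314/10⌋ = 12 → M.
Square (2°×1°, digits 0–9): lon ⌊4.5513/2⌋ = 2; lat ⌊2.0314/1⌋ = 2.
Subsquare (5′×2.5′, letters a–x): lon ⌊0.5513/0.0833333⌋ = 6 → g; lat ⌊0.0314/0.0416667⌋ = 0 → a.

FM22ga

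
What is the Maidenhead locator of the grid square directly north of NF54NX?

NF55na

Latitude subsquare x = 23; +1 → 24, wraps to 0 = a, carry into square.
Latitude square 4; +1 → 5.
The longitude characters are unchanged.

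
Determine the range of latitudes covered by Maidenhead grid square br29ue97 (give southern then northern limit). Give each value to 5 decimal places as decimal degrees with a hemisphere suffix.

89.19583° N, 89.20000° N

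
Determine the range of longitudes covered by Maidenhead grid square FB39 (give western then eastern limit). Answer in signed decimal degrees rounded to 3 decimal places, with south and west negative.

Field F=5, B=1: +5·20° lon, +1·10° lat → SW at lon -80°, lat -80°.
Square 3, 9: +3·2° lon, +9·1° lat → SW at lon -74°, lat -71°.
Cell spans 2° lon × 1° lat.
west -74.000, east -72.000.

-74.000, -72.000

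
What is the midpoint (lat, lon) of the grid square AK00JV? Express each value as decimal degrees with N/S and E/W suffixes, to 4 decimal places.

10.8958° N, 179.2083° W

Field A=0, K=10: +0·20° lon, +10·10° lat → SW at lon -180°, lat 10°.
Square 0, 0: +0·2° lon, +0·1° lat → SW at lon -180°, lat 10°.
Subsquare j=9, v=21: +9·0.0833333° lon, +21·0.0416667° lat → SW at lon -179.25°, lat 10.875°.
Cell spans 0.0833333° lon × 0.0416667° lat. Centre is SW corner plus half of each.
latitude 10.8958° N, longitude 179.2083° W.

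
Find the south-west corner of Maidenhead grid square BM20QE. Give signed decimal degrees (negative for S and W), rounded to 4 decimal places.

30.1667, -154.6667

Field B=1, M=12: +1·20° lon, +12·10° lat → SW at lon -160°, lat 30°.
Square 2, 0: +2·2° lon, +0·1° lat → SW at lon -156°, lat 30°.
Subsquare q=16, e=4: +16·0.0833333° lon, +4·0.0416667° lat → SW at lon -154.667°, lat 30.1667°.
latitude 30.1667, longitude -154.6667.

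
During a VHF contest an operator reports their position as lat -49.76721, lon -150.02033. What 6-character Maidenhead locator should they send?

BE40xf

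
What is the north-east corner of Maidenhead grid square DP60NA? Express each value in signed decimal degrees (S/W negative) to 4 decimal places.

60.0417, -106.8333

Field D=3, P=15: +3·20° lon, +15·10° lat → SW at lon -120°, lat 60°.
Square 6, 0: +6·2° lon, +0·1° lat → SW at lon -108°, lat 60°.
Subsquare n=13, a=0: +13·0.0833333° lon, +0·0.0416667° lat → SW at lon -106.917°, lat 60°.
Cell spans 0.0833333° lon × 0.0416667° lat. NE corner is SW corner plus one full cell.
latitude 60.0417, longitude -106.8333.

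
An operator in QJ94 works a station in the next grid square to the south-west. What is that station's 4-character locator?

QJ83

Longitude square 9; −1 → 8.
Latitude square 4; −1 → 3.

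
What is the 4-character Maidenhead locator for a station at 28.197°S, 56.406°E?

LG81

Add 180° to longitude and 90° to latitude: 236.41, 61.80.
Field: 236.41/20 → 11 → L, 61.80/10 → 6 → G; chars LG.
Square: 16.41/2 → 8, 1.80/1 → 1; chars 81.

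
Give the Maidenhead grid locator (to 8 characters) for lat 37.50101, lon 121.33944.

PM07qm00

Add 180° to longitude and 90° to latitude: 301.33944, 127.50101.
Field: 301.33944/20 → 15 → P, 127.50101/10 → 12 → M; chars PM.
Square: 1.33944/2 → 0, 7.50101/1 → 7; chars 07.
Subsquare: 1.33944/0.0833333 → 16 → q, 0.50101/0.0416667 → 12 → m; chars qm.
Extended square: 0.00611/0.00833333 → 0, 0.00101/0.00416667 → 0; chars 00.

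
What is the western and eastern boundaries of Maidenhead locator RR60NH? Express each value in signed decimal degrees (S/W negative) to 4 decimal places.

173.0833, 173.1667

Field R=17, R=17: +17·20° lon, +17·10° lat → SW at lon 160°, lat 80°.
Square 6, 0: +6·2° lon, +0·1° lat → SW at lon 172°, lat 80°.
Subsquare n=13, h=7: +13·0.0833333° lon, +7·0.0416667° lat → SW at lon 173.083°, lat 80.2917°.
Cell spans 0.0833333° lon × 0.0416667° lat.
west 173.0833, east 173.1667.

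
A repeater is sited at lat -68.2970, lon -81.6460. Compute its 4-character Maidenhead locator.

EC91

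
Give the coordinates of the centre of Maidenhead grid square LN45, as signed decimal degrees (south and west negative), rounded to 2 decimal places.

Field L=11, N=13: +11·20° lon, +13·10° lat → SW at lon 40°, lat 40°.
Square 4, 5: +4·2° lon, +5·1° lat → SW at lon 48°, lat 45°.
Cell spans 2° lon × 1° lat. Centre is SW corner plus half of each.
latitude 45.50, longitude 49.00.

45.50, 49.00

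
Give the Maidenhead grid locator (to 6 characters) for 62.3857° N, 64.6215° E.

Add 180° to longitude and 90° to latitude: 244.6215, 152.3857.
Field: 244.6215/20 → 12 → M, 152.3857/10 → 15 → P; chars MP.
Square: 4.6215/2 → 2, 2.3857/1 → 2; chars 22.
Subsquare: 0.6215/0.0833333 → 7 → h, 0.3857/0.0416667 → 9 → j; chars hj.

MP22hj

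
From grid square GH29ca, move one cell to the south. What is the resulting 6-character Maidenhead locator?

GH28cx

Latitude subsquare a = 0; −1 → -1, wraps to 23 = x, carry into square.
Latitude square 9; −1 → 8.
The longitude characters are unchanged.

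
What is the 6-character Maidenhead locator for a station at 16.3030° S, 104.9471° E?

Offset from 180°W / 90°S: lon 284.9471°, lat 73.6970°.
Field: 284.9471/20 → 14 → O, 73.6970/10 → 7 → H; chars OH.
Square: 4.9471/2 → 2, 3.6970/1 → 3; chars 23.
Subsquare: 0.9471/0.0833333 → 11 → l, 0.6970/0.0416667 → 16 → q; chars lq.

OH23lq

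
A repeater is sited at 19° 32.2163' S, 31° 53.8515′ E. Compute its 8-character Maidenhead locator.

KH50wl71

Add 180° to longitude and 90° to latitude: 211.89753, 70.46306.
Field (20°×10°, letters A–R): lon ⌊211.89753/20⌋ = 10 → K; lat ⌊70.46306/10⌋ = 7 → H.
Square (2°×1°, digits 0–9): lon ⌊11.89753/2⌋ = 5; lat ⌊0.46306/1⌋ = 0.
Subsquare (5′×2.5′, letters a–x): lon ⌊1.89753/0.0833333⌋ = 22 → w; lat ⌊0.46306/0.0416667⌋ = 11 → l.
Extended square (30″×15″, digits 0–9): lon ⌊0.06419/0.00833333⌋ = 7; lat ⌊0.00473/0.00416667⌋ = 1.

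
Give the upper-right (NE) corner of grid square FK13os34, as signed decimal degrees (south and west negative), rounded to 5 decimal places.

13.77083, -76.80000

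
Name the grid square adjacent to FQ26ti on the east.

FQ26ui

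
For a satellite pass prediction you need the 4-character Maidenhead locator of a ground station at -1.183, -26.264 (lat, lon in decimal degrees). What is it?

HI68

Add 180° to longitude and 90° to latitude: 153.74, 88.82.
Field: 153.74/20 → 7 → H, 88.82/10 → 8 → I; chars HI.
Square: 13.74/2 → 6, 8.82/1 → 8; chars 68.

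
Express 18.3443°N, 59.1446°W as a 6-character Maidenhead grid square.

GK08ki

Shift to the Maidenhead origin (180°W, 90°S): lon 120.8554, lat 108.3443.
Field (20°×10°, letters A–R): 120.8554/20 → 6 → G, 108.3443/10 → 10 → K; chars GK.
Square (2°×1°, digits 0–9): 0.8554/2 → 0, 8.3443/1 → 8; chars 08.
Subsquare (5′×2.5′, letters a–x): 0.8554/0.0833333 → 10 → k, 0.3443/0.0416667 → 8 → i; chars ki.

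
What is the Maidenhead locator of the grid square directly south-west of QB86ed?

QB86dc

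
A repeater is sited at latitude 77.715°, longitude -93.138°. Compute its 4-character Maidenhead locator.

EQ37

Add 180° to longitude and 90° to latitude: 86.86, 167.72.
Field: 86.86/20 → 4 → E, 167.72/10 → 16 → Q; chars EQ.
Square: 6.86/2 → 3, 7.72/1 → 7; chars 37.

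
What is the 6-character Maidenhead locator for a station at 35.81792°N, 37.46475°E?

Offset from 180°W / 90°S: lon 217.4648°, lat 125.8179°.
Field: 217.4648/20 → 10 → K, 125.8179/10 → 12 → M; chars KM.
Square: 17.4648/2 → 8, 5.8179/1 → 5; chars 85.
Subsquare: 1.4648/0.0833333 → 17 → r, 0.8179/0.0416667 → 19 → t; chars rt.

KM85rt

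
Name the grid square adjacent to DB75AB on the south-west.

Longitude subsquare a = 0; −1 → -1, wraps to 23 = x, carry into square.
Longitude square 7; −1 → 6.
Latitude subsquare b = 1; −1 → 0 = a.

DB65xa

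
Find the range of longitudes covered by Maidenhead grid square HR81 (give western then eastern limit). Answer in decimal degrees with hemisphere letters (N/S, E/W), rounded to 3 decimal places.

Field H=7, R=17: +7·20° lon, +17·10° lat → SW at lon -40°, lat 80°.
Square 8, 1: +8·2° lon, +1·1° lat → SW at lon -24°, lat 81°.
Cell spans 2° lon × 1° lat.
west 24.000° W, east 22.000° W.

24.000° W, 22.000° W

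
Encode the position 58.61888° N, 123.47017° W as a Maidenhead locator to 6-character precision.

CO88go

Offset from 180°W / 90°S: lon 56.5298°, lat 148.6189°.
Field: 56.5298/20 → 2 → C, 148.6189/10 → 14 → O; chars CO.
Square: 16.5298/2 → 8, 8.6189/1 → 8; chars 88.
Subsquare: 0.5298/0.0833333 → 6 → g, 0.6189/0.0416667 → 14 → o; chars go.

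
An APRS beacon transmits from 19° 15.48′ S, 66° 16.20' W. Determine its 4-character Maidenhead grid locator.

FH60

Offset from 180°W / 90°S: lon 113.73°, lat 70.74°.
Field (20°×10°, letters A–R): lon ⌊113.73/20⌋ = 5 → F; lat ⌊70.74/10⌋ = 7 → H.
Square (2°×1°, digits 0–9): lon ⌊13.73/2⌋ = 6; lat ⌊0.74/1⌋ = 0.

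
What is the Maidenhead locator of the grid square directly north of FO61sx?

FO62sa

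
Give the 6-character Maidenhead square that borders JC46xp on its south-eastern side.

JC56ao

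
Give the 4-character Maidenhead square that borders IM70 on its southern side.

Latitude square 0; −1 → -1, wraps to 9, carry into field.
Latitude field M = 12; −1 → 11 = L.
The longitude characters are unchanged.

IL79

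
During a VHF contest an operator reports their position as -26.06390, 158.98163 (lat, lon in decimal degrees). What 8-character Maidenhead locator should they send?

QG93lw74

Shift to the Maidenhead origin (180°W, 90°S): lon 338.98163, lat 63.93610.
Field: lon ⌊338.98163/20⌋ = 16 → Q; lat ⌊63.93610/10⌋ = 6 → G.
Square: lon ⌊18.98163/2⌋ = 9; lat ⌊3.93610/1⌋ = 3.
Subsquare: lon ⌊0.98163/0.0833333⌋ = 11 → l; lat ⌊0.93610/0.0416667⌋ = 22 → w.
Extended square: lon ⌊0.06496/0.00833333⌋ = 7; lat ⌊0.01943/0.00416667⌋ = 4.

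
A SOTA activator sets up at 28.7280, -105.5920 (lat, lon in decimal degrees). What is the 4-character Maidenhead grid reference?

DL78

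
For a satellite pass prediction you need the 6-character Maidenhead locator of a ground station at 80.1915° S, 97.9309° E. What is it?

NA89xt

Add 180° to longitude and 90° to latitude: 277.9309, 9.8085.
Field (20°×10°, letters A–R): lon ⌊277.9309/20⌋ = 13 → N; lat ⌊9.8085/10⌋ = 0 → A.
Square (2°×1°, digits 0–9): lon ⌊17.9309/2⌋ = 8; lat ⌊9.8085/1⌋ = 9.
Subsquare (5′×2.5′, letters a–x): lon ⌊1.9309/0.0833333⌋ = 23 → x; lat ⌊0.8085/0.0416667⌋ = 19 → t.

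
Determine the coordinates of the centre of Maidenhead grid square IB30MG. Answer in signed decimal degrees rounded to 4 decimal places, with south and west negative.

-79.7292, -12.9583

Field I=8, B=1: +8·20° lon, +1·10° lat → SW at lon -20°, lat -80°.
Square 3, 0: +3·2° lon, +0·1° lat → SW at lon -14°, lat -80°.
Subsquare m=12, g=6: +12·0.0833333° lon, +6·0.0416667° lat → SW at lon -13°, lat -79.75°.
Cell spans 0.0833333° lon × 0.0416667° lat. Centre is SW corner plus half of each.
latitude -79.7292, longitude -12.9583.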